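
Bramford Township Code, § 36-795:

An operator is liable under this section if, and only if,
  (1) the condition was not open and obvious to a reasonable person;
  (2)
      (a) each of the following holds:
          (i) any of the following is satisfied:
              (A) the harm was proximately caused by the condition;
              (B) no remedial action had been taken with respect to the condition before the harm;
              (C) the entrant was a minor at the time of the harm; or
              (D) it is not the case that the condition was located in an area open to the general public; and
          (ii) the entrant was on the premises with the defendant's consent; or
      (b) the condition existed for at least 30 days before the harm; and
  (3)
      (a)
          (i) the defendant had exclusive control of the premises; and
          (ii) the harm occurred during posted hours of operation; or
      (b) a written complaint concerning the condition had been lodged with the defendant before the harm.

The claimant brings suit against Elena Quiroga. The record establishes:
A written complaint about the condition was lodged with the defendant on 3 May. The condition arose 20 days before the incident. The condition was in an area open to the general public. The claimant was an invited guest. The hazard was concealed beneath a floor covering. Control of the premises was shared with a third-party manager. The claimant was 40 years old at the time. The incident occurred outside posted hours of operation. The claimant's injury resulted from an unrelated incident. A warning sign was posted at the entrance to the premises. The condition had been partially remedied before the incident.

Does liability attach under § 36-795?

(1) not open/obvious — met.
(A) proximate cause — not satisfied.
(B) no remedial action — not satisfied.
(C) entrant a minor — not satisfied.
(D) not (public area) — not satisfied.
(i) = F OR F OR F OR F = false.
(ii) consent to enter — met.
(a): F AND T → false.
(b) condition ≥30 days old — not satisfied.
(2) = F OR F = false.
(i) exclusive control — not satisfied.
(ii) during posted hours — fails.
(a): F AND F → false.
(b) complaint lodged — satisfied.
(3) = F OR T = true.
So Overall is not satisfied (T AND F AND T).

No — not liable.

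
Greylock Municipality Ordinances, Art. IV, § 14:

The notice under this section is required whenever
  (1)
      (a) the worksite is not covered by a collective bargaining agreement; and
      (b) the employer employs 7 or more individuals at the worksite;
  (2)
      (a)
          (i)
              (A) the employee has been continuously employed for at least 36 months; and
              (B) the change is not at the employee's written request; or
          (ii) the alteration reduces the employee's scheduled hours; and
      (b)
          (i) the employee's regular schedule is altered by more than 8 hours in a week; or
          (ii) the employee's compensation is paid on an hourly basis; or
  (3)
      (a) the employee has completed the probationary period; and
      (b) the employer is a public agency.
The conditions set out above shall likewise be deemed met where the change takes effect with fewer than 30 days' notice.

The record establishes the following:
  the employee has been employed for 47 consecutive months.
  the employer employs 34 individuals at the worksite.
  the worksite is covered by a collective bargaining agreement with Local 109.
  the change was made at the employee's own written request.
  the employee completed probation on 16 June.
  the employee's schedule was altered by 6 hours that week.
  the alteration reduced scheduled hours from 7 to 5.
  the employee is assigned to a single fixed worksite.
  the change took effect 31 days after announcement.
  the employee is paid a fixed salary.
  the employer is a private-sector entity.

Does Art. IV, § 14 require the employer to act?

No — not required.

(a) no CBA — not satisfied.
(b) ≥ 7 at site — met.
(1) = F AND T = false.
(A) tenure ≥ 36 mo. — holds.
(B) not employee-requested — not met.
(i): T AND F → false.
(ii) hours reduced — met.
So (a) is satisfied (F OR T).
(i) schedule shift > 8h — not met.
(ii) hourly-paid — not met.
So (b) is not satisfied (F OR F).
So (2) is not satisfied (T AND F).
(a) past probation — satisfied.
(b) public agency — not met.
(3) = T AND F = false.
Overall: F OR F OR F → false.
Exception (< 30 days' notice) — not satisfied.
Result: main false OR exception false → false.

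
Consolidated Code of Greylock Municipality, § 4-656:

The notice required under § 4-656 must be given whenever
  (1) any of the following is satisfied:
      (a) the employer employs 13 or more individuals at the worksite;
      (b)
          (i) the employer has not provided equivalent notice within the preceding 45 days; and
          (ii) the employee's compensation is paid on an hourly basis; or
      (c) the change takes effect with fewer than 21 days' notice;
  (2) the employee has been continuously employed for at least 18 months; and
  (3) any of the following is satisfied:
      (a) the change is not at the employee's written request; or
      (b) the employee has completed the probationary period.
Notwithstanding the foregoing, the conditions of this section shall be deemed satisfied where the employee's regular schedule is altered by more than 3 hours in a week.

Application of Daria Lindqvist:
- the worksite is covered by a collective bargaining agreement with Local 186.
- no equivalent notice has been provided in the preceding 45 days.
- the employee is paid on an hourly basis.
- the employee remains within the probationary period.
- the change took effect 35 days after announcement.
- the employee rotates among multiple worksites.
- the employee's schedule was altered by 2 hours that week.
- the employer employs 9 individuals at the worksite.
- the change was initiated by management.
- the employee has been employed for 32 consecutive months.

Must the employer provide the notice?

(a) ≥ 13 at site — fails.
(i) no recent notice — satisfied.
(ii) hourly-paid — holds.
(b): T AND T → true.
(c) < 21 days' notice — not met.
(1) = F OR T OR F = true.
(2) tenure ≥ 18 mo. — met.
(a) not employee-requested — holds.
(b) past probation — not satisfied.
(3) = T OR F = true.
Overall: T AND T AND T → true.
Exception (schedule shift > 3h) — not satisfied.
Result: main true OR exception false → true.

Yes — required.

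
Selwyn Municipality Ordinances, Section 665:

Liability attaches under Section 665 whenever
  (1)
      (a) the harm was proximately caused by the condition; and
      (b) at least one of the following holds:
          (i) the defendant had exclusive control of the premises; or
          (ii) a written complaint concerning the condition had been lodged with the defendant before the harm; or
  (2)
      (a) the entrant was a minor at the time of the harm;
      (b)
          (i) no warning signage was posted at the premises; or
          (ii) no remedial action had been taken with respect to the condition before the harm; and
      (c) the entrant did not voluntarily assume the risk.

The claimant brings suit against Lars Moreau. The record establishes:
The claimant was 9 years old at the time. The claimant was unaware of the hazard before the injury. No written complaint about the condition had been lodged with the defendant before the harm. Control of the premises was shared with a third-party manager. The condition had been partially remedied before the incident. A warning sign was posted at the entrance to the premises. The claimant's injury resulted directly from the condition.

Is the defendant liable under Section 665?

No — not liable.

(a) proximate cause — holds.
(i) exclusive control — fails.
(ii) complaint lodged — not satisfied.
So (b) is not satisfied (F OR F).
So (1) is not satisfied (T AND F).
(a) entrant a minor — satisfied.
(i) no signage posted — fails.
(ii) no remedial action — fails.
So (b) is not satisfied (F OR F).
(c) no assumed risk — satisfied.
So (2) is not satisfied (T AND F AND T).
Overall: F OR F → false.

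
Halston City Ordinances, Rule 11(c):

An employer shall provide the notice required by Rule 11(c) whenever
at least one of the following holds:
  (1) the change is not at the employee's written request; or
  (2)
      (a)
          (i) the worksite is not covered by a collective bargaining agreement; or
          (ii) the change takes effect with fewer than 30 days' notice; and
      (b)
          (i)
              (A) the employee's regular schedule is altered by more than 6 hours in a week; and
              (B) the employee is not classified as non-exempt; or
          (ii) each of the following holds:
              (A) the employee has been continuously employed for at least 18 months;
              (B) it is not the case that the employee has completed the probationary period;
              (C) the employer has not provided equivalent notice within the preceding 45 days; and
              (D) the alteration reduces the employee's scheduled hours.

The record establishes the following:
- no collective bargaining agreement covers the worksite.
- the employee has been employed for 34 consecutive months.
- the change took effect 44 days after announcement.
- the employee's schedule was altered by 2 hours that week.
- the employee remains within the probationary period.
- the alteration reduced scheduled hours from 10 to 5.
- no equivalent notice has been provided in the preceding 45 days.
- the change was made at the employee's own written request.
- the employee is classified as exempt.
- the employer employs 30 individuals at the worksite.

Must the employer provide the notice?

Yes — required.

(1) not employee-requested — fails.
(i) no CBA — met.
(ii) < 30 days' notice — fails.
(a) = T OR F = true.
(A) schedule shift > 6h — not met.
(B) not (non-exempt) — met.
So (i) is not satisfied (F AND T).
(A) tenure ≥ 18 mo. — satisfied.
(B) not (past probation) — met.
(C) no recent notice — met.
(D) hours reduced — met.
(ii): T AND T AND T AND T → true.
So (b) is satisfied (F OR T).
(2) = T AND T = true.
Overall: F OR T → true.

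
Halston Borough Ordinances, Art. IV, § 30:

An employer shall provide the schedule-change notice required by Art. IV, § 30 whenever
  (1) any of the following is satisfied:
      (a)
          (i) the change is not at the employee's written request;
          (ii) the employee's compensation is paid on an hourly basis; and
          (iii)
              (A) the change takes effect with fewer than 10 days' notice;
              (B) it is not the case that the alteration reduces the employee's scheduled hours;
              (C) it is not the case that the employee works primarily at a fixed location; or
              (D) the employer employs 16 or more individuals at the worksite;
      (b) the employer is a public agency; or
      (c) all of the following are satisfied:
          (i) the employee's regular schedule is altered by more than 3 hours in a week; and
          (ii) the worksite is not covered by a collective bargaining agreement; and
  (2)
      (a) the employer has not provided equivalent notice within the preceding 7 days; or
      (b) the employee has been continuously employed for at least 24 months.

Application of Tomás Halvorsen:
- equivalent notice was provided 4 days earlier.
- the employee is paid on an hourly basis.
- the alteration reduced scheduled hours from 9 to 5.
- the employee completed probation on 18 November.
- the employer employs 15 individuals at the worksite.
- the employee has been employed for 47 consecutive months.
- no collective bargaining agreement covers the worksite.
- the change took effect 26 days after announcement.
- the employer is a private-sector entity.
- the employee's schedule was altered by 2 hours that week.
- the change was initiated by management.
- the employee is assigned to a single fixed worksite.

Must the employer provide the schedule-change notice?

(i) not employee-requested — satisfied.
(ii) hourly-paid — satisfied.
(A) < 10 days' notice — not met.
(B) not (hours reduced) — not satisfied.
(C) not (fixed location) — not satisfied.
(D) ≥ 16 at site — not satisfied.
(iii) = F OR F OR F OR F = false.
So (a) is not satisfied (T AND T AND F).
(b) public agency — not satisfied.
(i) schedule shift > 3h — fails.
(ii) no CBA — holds.
(c): F AND T → false.
So (1) is not satisfied (F OR F OR F).
(a) no recent notice — not met.
(b) tenure ≥ 24 mo. — satisfied.
So (2) is satisfied (F OR T).
Overall = F AND T = false.

No — not required.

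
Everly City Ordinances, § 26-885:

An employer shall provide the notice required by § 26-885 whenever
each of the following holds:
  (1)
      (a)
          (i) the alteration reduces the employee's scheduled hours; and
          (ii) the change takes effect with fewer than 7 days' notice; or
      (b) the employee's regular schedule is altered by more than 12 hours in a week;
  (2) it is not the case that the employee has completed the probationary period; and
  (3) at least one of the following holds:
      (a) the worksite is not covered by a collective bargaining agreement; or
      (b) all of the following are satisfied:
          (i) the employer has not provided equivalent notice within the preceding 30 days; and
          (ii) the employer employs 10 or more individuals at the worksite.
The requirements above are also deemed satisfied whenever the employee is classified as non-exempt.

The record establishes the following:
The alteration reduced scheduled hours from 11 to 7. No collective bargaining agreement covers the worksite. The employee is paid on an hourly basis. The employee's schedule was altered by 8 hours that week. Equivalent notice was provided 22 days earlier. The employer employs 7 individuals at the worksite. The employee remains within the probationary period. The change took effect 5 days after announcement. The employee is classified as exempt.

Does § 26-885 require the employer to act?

Yes — required.

(i) hours reduced — met.
(ii) < 7 days' notice — met.
So (a) is satisfied (T AND T).
(b) schedule shift > 12h — not met.
So (1) is satisfied (T OR F).
(2) not (past probation) — met.
(a) no CBA — holds.
(i) no recent notice — not satisfied.
(ii) ≥ 10 at site — not satisfied.
(b): F AND F → false.
(3): T OR F → true.
Overall: T AND T AND T → true.
Exception (non-exempt) — not satisfied.
Result: main true OR exception false → true.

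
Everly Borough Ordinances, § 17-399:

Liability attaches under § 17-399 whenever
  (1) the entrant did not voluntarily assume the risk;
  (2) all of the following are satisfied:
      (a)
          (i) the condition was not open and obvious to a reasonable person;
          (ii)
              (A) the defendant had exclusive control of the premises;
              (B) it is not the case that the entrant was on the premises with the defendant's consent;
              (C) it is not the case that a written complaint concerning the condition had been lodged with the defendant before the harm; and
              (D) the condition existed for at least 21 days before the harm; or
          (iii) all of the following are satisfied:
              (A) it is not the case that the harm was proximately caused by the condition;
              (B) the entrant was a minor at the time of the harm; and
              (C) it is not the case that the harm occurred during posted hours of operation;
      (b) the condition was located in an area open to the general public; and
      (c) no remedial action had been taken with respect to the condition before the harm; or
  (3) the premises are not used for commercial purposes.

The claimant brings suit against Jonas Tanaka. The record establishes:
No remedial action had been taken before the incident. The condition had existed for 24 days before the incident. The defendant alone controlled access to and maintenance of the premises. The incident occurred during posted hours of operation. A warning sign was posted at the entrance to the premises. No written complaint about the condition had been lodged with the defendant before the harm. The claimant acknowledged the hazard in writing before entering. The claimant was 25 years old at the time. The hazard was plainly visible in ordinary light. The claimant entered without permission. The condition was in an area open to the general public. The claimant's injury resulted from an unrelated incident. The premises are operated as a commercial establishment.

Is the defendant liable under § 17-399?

Yes — liable.

(1) no assumed risk — not satisfied.
(i) not open/obvious — not met.
(A) exclusive control — satisfied.
(B) not (consent to enter) — met.
(C) not (complaint lodged) — met.
(D) condition ≥21 days old — satisfied.
(ii) = T AND T AND T AND T = true.
(A) not (proximate cause) — met.
(B) entrant a minor — fails.
(C) not (during posted hours) — fails.
(iii): T AND F AND F → false.
(a): F OR T OR F → true.
(b) public area — holds.
(c) no remedial action — holds.
(2): T AND T AND T → true.
(3) not (commercial use) — not met.
So Overall is satisfied (F OR T OR F).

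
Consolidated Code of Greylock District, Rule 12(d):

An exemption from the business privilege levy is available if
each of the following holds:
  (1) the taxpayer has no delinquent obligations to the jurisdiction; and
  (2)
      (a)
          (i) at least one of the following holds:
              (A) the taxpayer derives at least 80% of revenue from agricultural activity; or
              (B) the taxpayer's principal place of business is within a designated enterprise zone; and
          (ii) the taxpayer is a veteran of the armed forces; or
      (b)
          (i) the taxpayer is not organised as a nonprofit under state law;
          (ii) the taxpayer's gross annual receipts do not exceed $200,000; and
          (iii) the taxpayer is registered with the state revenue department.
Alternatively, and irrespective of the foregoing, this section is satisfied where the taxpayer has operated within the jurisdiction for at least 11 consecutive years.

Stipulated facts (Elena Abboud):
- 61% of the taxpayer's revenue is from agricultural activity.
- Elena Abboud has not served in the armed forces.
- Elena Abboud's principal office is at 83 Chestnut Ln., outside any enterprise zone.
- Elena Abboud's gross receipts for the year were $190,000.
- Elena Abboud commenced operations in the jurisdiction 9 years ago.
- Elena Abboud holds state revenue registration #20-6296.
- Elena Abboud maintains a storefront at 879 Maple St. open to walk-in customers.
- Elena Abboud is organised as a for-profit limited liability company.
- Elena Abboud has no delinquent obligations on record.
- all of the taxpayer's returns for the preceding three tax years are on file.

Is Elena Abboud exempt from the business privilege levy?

(1) no delinquency — met.
(A) ≥80% agricultural — fails.
(B) in enterprise zone — fails.
So (i) is not satisfied (F OR F).
(ii) veteran — fails.
(a): F AND F → false.
(i) not (nonprofit) — met.
(ii) receipts ≤ $200,000 — met.
(iii) state-registered — met.
(b): T AND T AND T → true.
So (2) is satisfied (F OR T).
So Overall is satisfied (T AND T).
Exception (≥ 11 yrs in jurisdiction) — not satisfied.
Result: main true OR exception false → true.

Yes — exempt.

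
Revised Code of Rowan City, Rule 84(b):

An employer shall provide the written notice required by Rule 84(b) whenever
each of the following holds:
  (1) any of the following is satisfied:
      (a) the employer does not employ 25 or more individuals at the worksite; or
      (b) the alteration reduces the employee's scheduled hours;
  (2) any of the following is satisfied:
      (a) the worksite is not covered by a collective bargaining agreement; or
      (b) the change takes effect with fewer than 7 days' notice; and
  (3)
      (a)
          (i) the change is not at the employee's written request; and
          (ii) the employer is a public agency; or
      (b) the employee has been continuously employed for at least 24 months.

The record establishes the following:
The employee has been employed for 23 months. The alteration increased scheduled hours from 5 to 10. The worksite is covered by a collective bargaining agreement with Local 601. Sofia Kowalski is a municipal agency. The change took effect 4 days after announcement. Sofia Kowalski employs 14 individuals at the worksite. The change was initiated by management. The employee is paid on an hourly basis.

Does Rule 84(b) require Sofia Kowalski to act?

(a) not (≥ 25 at site) — met.
(b) hours reduced — not satisfied.
(1) = T OR F = true.
(a) no CBA — not satisfied.
(b) < 7 days' notice — holds.
So (2) is satisfied (F OR T).
(i) not employee-requested — satisfied.
(ii) public agency — satisfied.
(a): T AND T → true.
(b) tenure ≥ 24 mo. — fails.
(3): T OR F → true.
So Overall is satisfied (T AND T AND T).

Yes — required.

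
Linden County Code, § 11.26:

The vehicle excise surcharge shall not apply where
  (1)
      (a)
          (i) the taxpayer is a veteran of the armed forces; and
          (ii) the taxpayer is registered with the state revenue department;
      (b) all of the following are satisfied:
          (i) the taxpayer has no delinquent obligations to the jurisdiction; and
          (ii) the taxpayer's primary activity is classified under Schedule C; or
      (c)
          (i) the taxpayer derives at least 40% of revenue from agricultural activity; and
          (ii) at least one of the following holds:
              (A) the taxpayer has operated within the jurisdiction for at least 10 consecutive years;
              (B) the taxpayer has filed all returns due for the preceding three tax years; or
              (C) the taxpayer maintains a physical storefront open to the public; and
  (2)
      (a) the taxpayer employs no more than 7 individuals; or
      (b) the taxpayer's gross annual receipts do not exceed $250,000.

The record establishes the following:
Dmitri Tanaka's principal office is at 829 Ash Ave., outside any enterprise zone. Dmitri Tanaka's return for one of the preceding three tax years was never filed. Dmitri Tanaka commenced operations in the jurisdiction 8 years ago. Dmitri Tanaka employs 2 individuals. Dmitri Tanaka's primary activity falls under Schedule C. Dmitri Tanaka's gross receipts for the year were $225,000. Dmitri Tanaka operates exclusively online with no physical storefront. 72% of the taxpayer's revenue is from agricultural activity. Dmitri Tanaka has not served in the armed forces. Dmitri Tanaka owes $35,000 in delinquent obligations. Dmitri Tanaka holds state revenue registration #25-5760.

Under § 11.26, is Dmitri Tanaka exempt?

No — not exempt.

(i) veteran — not met.
(ii) state-registered — met.
So (a) is not satisfied (F AND T).
(i) no delinquency — not met.
(ii) Schedule C activity — satisfied.
So (b) is not satisfied (F AND T).
(i) ≥40% agricultural — satisfied.
(A) ≥ 10 yrs in jurisdiction — fails.
(B) returns current — not satisfied.
(C) has storefront — fails.
So (ii) is not satisfied (F OR F OR F).
(c): T AND F → false.
So (1) is not satisfied (F OR F OR F).
(a) ≤ 7 employees — holds.
(b) receipts ≤ $250,000 — holds.
(2): T OR T → true.
So Overall is not satisfied (F AND T).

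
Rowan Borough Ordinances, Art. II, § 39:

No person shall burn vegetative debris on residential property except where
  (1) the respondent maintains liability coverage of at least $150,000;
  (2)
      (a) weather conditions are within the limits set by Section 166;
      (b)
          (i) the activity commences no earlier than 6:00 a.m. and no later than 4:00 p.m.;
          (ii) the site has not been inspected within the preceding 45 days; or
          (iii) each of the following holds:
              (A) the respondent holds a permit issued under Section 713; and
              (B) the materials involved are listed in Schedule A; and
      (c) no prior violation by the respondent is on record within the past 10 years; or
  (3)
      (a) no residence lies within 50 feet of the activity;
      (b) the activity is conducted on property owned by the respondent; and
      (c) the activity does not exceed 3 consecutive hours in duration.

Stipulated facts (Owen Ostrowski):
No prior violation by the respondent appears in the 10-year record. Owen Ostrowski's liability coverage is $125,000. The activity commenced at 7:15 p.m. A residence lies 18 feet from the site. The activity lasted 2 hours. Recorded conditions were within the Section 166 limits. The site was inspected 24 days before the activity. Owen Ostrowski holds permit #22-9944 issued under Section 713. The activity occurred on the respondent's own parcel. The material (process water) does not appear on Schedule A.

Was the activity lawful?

No — unlawful.

(1) coverage ≥ $150,000 — not satisfied.
(a) weather ok — holds.
(i) start within hours — fails.
(ii) not (site inspected) — not met.
(A) holds permit — holds.
(B) Schedule A material — not met.
(iii) = T AND F = false.
So (b) is not satisfied (F OR F OR F).
(c) no prior violation — met.
(2): T AND F AND T → false.
(a) no residence in 50 ft — fails.
(b) own property — satisfied.
(c) ≤ 3 hrs duration — satisfied.
(3) = F AND T AND T = false.
So Overall is not satisfied (F OR F OR F).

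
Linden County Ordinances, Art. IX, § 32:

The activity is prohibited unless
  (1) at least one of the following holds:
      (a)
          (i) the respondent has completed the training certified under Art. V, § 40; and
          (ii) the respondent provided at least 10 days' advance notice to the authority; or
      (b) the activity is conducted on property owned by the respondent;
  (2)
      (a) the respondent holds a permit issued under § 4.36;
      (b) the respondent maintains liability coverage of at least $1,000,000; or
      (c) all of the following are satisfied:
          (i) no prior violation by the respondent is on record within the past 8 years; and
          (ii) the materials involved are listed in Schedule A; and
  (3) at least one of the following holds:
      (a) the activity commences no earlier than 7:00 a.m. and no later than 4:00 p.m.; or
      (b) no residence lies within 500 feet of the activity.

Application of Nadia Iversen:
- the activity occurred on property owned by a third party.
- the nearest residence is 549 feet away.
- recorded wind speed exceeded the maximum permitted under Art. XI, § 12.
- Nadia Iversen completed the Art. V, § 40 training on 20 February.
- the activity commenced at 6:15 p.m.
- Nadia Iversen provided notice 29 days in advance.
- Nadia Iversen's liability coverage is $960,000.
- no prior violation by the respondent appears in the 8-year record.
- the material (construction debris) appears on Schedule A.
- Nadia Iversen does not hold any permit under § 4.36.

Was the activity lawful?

(i) training certified — met.
(ii) ≥10 days' notice — holds.
So (a) is satisfied (T AND T).
(b) own property — not met.
So (1) is satisfied (T OR F).
(a) holds permit — not satisfied.
(b) coverage ≥ $1,000,000 — not satisfied.
(i) no prior violation — satisfied.
(ii) Schedule A material — holds.
(c): T AND T → true.
(2) = F OR F OR T = true.
(a) start within hours — not met.
(b) no residence in 500 ft — met.
(3): F OR T → true.
Overall = T AND T AND T = true.

Yes — lawful.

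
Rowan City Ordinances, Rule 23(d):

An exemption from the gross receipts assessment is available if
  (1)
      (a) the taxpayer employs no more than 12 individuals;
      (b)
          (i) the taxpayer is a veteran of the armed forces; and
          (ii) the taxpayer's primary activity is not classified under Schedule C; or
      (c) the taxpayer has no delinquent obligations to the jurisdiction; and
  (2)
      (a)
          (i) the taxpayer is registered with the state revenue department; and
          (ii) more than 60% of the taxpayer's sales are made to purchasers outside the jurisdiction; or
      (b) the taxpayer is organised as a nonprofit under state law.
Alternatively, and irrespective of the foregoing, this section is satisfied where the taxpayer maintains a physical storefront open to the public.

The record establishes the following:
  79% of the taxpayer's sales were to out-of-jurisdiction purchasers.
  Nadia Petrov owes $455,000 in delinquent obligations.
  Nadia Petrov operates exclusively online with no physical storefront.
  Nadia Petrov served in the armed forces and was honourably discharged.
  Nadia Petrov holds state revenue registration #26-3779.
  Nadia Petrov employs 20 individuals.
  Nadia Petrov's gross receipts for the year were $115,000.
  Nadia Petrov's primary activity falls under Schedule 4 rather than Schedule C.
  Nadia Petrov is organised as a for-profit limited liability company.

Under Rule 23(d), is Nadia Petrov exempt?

Yes — exempt.

(a) ≤ 12 employees — fails.
(i) veteran — satisfied.
(ii) not (Schedule C activity) — met.
(b) = T AND T = true.
(c) no delinquency — fails.
So (1) is satisfied (F OR T OR F).
(i) state-registered — satisfied.
(ii) >60% out-of-jur. sales — satisfied.
(a) = T AND T = true.
(b) nonprofit — not met.
(2) = T OR F = true.
So Overall is satisfied (T AND T).
Exception (has storefront) — not satisfied.
Result: main true OR exception false → true.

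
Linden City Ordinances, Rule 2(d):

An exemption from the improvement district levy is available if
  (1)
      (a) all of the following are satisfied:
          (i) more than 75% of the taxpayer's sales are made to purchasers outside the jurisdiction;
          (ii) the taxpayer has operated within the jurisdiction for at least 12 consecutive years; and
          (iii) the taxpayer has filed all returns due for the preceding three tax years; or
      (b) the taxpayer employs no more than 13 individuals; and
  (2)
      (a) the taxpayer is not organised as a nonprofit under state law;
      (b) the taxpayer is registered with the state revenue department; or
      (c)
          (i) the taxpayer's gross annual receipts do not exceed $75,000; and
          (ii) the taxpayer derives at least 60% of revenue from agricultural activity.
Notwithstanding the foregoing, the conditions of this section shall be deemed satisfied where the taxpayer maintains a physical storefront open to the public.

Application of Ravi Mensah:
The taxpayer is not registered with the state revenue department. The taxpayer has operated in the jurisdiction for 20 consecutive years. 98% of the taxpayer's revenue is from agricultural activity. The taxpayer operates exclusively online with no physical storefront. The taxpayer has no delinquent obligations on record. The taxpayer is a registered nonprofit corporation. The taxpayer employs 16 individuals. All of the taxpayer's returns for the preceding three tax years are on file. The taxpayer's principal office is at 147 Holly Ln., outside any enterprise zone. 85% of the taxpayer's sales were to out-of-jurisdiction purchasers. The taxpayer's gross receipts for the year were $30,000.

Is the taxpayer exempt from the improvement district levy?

Yes — exempt.

(i) >75% out-of-jur. sales — satisfied.
(ii) ≥ 12 yrs in jurisdiction — holds.
(iii) returns current — met.
So (a) is satisfied (T AND T AND T).
(b) ≤ 13 employees — not satisfied.
So (1) is satisfied (T OR F).
(a) not (nonprofit) — fails.
(b) state-registered — not satisfied.
(i) receipts ≤ $75,000 — holds.
(ii) ≥60% agricultural — met.
(c): T AND T → true.
(2): F OR F OR T → true.
Overall = T AND T = true.
Exception (has storefront) — not satisfied.
Result: main true OR exception false → true.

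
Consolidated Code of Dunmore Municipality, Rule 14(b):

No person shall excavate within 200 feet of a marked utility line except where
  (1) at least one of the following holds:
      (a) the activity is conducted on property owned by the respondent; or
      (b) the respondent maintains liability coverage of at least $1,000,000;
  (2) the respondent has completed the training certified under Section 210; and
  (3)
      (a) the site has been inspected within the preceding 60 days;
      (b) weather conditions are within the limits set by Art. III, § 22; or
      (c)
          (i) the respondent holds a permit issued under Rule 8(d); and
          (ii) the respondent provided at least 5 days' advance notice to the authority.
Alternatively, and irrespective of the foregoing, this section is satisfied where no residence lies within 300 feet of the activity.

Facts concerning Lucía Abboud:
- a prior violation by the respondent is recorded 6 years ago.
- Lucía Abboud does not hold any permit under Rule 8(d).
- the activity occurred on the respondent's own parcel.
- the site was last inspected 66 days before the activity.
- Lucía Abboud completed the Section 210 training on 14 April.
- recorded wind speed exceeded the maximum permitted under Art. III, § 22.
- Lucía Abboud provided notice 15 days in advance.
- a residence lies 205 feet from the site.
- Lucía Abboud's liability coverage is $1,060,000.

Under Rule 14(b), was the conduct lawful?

(a) own property — met.
(b) coverage ≥ $1,000,000 — satisfied.
(1): T OR T → true.
(2) training certified — holds.
(a) site inspected — fails.
(b) weather ok — not met.
(i) holds permit — not satisfied.
(ii) ≥5 days' notice — satisfied.
(c): F AND T → false.
So (3) is not satisfied (F OR F OR F).
Overall: T AND T AND F → false.
Exception (no residence in 300 ft) — not satisfied.
Result: main false OR exception false → false.

No — unlawful.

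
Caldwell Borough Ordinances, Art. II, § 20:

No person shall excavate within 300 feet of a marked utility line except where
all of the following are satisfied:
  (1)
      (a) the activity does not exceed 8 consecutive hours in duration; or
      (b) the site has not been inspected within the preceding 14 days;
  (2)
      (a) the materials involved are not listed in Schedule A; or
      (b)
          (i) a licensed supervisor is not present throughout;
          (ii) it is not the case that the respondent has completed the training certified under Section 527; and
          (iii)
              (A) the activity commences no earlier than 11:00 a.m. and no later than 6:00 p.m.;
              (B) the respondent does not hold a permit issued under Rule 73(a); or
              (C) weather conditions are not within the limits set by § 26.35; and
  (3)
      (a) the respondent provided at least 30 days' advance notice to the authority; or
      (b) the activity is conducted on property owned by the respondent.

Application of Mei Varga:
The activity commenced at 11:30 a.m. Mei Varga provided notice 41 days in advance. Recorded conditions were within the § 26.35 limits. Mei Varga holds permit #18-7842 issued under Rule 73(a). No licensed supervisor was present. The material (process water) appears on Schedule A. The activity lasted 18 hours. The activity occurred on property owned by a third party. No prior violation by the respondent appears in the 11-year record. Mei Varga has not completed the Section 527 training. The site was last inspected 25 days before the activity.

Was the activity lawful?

Yes — lawful.

(a) ≤ 8 hrs duration — not met.
(b) not (site inspected) — holds.
(1) = F OR T = true.
(a) not (Schedule A material) — not satisfied.
(i) not (supervisor present) — holds.
(ii) not (training certified) — holds.
(A) start within hours — satisfied.
(B) not (holds permit) — fails.
(C) not (weather ok) — not met.
(iii) = T OR F OR F = true.
(b) = T AND T AND T = true.
So (2) is satisfied (F OR T).
(a) ≥30 days' notice — satisfied.
(b) own property — not met.
(3) = T OR F = true.
So Overall is satisfied (T AND T AND T).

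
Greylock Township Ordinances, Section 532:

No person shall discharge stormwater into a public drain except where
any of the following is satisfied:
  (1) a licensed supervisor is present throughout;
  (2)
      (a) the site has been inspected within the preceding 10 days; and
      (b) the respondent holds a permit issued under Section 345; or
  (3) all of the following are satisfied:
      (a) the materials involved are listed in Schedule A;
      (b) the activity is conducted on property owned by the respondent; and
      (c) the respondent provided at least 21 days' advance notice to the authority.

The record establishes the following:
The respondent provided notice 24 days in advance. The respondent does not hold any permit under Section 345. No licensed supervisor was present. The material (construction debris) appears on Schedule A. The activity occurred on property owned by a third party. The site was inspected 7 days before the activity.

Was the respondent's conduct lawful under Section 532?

(1) supervisor present — not satisfied.
(a) site inspected — holds.
(b) holds permit — not met.
So (2) is not satisfied (T AND F).
(a) Schedule A material — satisfied.
(b) own property — fails.
(c) ≥21 days' notice — met.
(3): T AND F AND T → false.
So Overall is not satisfied (F OR F OR F).

No — unlawful.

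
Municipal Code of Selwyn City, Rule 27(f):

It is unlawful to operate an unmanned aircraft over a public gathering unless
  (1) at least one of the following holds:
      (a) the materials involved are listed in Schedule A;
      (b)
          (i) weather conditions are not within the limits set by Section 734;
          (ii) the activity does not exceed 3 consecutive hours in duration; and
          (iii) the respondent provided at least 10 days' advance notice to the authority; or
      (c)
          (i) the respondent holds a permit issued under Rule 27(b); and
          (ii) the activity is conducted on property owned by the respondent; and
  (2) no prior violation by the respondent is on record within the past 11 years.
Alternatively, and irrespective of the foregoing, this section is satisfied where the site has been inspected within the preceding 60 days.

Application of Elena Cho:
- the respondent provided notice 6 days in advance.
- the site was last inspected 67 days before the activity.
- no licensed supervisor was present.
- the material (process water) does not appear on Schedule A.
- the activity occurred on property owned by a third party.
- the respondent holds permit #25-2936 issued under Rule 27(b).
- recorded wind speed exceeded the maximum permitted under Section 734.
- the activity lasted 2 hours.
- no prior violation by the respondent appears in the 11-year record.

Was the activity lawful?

(a) Schedule A material — not met.
(i) not (weather ok) — satisfied.
(ii) ≤ 3 hrs duration — holds.
(iii) ≥10 days' notice — fails.
(b): T AND T AND F → false.
(i) holds permit — met.
(ii) own property — not met.
(c): T AND F → false.
So (1) is not satisfied (F OR F OR F).
(2) no prior violation — holds.
Overall: F AND T → false.
Exception (site inspected) — not satisfied.
Result: main false OR exception false → false.

No — unlawful.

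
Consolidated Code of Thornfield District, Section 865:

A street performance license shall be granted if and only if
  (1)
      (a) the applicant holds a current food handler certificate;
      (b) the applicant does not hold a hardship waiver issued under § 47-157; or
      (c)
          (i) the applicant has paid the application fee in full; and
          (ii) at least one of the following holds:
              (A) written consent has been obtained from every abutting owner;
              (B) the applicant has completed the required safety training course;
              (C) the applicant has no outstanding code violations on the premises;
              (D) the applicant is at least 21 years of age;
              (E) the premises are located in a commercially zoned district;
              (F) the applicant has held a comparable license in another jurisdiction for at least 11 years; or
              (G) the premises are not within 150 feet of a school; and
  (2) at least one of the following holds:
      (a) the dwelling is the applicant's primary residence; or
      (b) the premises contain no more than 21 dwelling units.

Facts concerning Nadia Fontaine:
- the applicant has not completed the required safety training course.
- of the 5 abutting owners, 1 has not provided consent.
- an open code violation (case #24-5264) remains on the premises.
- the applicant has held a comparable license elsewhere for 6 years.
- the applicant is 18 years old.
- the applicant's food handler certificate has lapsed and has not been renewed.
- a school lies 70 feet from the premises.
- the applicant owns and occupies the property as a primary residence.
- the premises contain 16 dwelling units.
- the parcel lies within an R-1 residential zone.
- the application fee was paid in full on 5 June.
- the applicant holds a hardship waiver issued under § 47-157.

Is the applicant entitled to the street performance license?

No — denied.

(a) food handler cert. — fails.
(b) not (hardship waiver) — not satisfied.
(i) fee paid — holds.
(A) all abutters consent — not satisfied.
(B) safety training — not satisfied.
(C) no code violations — fails.
(D) age ≥ 21 — fails.
(E) commercially zoned — fails.
(F) prior license ≥ 11 yr — not satisfied.
(G) ≥150 ft from school — fails.
(ii) = F OR F OR F OR F OR F OR F OR F = false.
(c) = T AND F = false.
So (1) is not satisfied (F OR F OR F).
(a) primary residence — holds.
(b) ≤ 21 units — satisfied.
(2) = T OR T = true.
So Overall is not satisfied (F AND T).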